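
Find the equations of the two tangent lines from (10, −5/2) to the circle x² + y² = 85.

Let a tangent through (10, −5/2) have slope m. Its distance from (0, 0) must equal √85:
[m·(−10) − (5/2)]² = 85(m² + 1)
12m² + 40m − 63 = 0, so m = −9/2 or m = 7/6.
Through (10, −5/2) these give 9x + 2y = 85 and 7x − 6y = 85.

9x + 2y = 85 and 7x − 6y = 85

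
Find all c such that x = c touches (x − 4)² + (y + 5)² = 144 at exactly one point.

c = −8 or c = 16

For a tangent, require d(centre, line) = r = 12.
|1·4 + 0·(−5) − c| / √1 = 12
|c − (4)| = 12, so c = 16 or c = −8.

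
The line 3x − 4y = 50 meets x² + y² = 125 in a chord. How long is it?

10

Express y = (−50 + 3x)/4 and substitute into the circle:
25x² − 300x + 500 = 0  ⟹  x² − 12x + 20 = 0
x = 10 or x = 2, giving (10, −5) and (2, −11).
Chord length = distance between (10, −5) and (2, −11) = √100 = 10.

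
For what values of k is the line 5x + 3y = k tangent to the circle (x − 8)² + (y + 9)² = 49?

The line touches the circle iff its distance from (8, −9) is 7:
|5·8 + 3·(−9) − k| / √34 = 7
|k − (13)| = 7√34.

k = 13 ± 7√34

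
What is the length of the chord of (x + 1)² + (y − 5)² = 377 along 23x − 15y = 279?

The distance from (−1, 5) to the line is 377/√754, and r² = 377.
Half the chord is √(r² − d²) = √(377/2), so the full chord is √754.

√754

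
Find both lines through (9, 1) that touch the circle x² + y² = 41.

5x − 4y = 41 and 4x + 5y = 41

A line y − (1) = m(x − (9)) is tangent when its distance from (0, 0) is √41:
(−9m − (−1))² = 41(m² + 1)
20m² − 9m − 20 = 0, so m = 5/4 or m = −4/5.
Through (9, 1) these give 5x − 4y = 41 and 4x + 5y = 41.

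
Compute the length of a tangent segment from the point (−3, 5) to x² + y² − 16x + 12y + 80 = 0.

√222

The centre is (8, −6) and r = 2√5. The square of the distance from P to the centre is 121 + 121 = 242.
By the tangent–radius right angle, tangent length = √(|PO|² − r²) = √222.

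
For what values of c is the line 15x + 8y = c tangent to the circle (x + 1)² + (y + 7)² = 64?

c = −207 or c = 65

Tangency holds when the distance from the centre (−1, −7) to the line equals the radius 8:
|15·(−1) + 8·(−7) − c| / √289 = 8
|c − (−71)| = 8·17, so c = 65 or c = −207.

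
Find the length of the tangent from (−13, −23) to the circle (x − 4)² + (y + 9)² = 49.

With centre O = (4, −9), |OP|² = 485 and r² = 49.
By the tangent–radius right angle, tangent length = √(|PO|² − r²) = √436 = 2√109.

2√109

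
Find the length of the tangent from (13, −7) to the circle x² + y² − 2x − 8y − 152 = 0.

The centre is (1, 4) and r = 13. The square of the distance from P to the centre is 144 + 121 = 265.
The tangent meets the radius at right angles, so tangent² = |PO|² − r² = 265 − 169 = 96.

4√6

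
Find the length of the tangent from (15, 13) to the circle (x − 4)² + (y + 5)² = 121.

18

The centre is (4, −5) and r = 11. The square of the distance from P to the centre is 121 + 324 = 445.
Power of the point: PT² = |PO|² − r² = 324, so PT = 18.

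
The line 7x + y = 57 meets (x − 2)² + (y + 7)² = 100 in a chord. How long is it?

The distance from (2, −7) to the line is 50/√50, and r² = 100.
Half the chord is √(r² − d²) = √(50), so the full chord is 10√2.

10√2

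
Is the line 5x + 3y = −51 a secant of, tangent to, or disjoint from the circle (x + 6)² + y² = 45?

secant

d² = (5·(−6) + 3·0 − (−51))²/34 = 441/34; r² = 45.
Since d² < r², the line cuts the circle twice.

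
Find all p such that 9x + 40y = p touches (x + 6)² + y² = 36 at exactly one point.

p = −300 or p = 192

Tangency holds when the distance from the centre (−6, 0) to the line equals the radius 6:
|9·(−6) + 40·0 − p| / √1681 = 6
|p − (−54)| = 6·41, so p = 192 or p = −300.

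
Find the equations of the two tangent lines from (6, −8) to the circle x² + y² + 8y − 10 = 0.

x − 5y = 46 and 5x + y = 22

Let a tangent through (6, −8) have slope m. Its distance from (0, −4) must equal √26:
[m·(−6) − (4)]² = 26(m² + 1)
5m² + 24m − 5 = 0, so m = 1/5 or m = −5.
With m = 1/5: x − 5y = 46. With m = −5: 5x + y = 22.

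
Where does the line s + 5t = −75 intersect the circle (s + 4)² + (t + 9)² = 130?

From the line, t = (−75 − s)/5. Substituting:
26s² + 260s − 1950 = 0  ⟹  s² + 10s − 75 = 0
s = 5 or s = −15, giving (5, −16) and (−15, −12).

(−15, −12) and (5, −16)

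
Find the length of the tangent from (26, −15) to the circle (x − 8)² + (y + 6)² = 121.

With centre O = (8, −6), |OP|² = 405 and r² = 121.
Power of the point: PT² = |PO|² − r² = 284, so PT = 2√71.

2√71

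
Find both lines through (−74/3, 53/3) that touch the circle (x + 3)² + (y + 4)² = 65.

Write the tangent as mx − y + (53/3 − m·(−74/3)) = 0 and set its distance from the centre to √65:
(65/3m − (−65/3))² = 65(m² + 1)
28m² + 65m + 28 = 0, so m = −4/7 or m = −7/4.
Through (−74/3, 53/3) these give 4x + 7y = 25 and 7x + 4y = −102.

4x + 7y = 25 and 7x + 4y = −102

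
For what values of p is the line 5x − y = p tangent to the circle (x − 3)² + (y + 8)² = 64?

For a tangent, require d(centre, line) = r = 8.
|5·3 − 1·(−8) − p| / √26 = 8
|p − (23)| = 8√26.

p = 23 ± 8√26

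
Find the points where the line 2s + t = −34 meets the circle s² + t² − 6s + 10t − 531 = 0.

Substitute t = −2s − 34:
5s² + 110s + 285 = 0  ⟹  s² + 22s + 57 = 0
s = −3 or s = −19, giving (−3, −28) and (−19, 4).

(−19, 4) and (−3, −28)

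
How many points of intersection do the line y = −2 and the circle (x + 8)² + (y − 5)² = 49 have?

1

d² = (0·(−8) + 1·5 − (−2))² = 49; r² = 49.
Since d² = r², the line is tangent.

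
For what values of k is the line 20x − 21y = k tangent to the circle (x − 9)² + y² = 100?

The line touches the circle iff its distance from (9, 0) is 10:
|20·9 − 21·0 − k| / √841 = 10
|k − (180)| = 10·29, so k = 470 or k = −110.

k = −110 or k = 470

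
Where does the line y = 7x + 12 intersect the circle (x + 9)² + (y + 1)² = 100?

(−3, −9) and (−1, 5)

From the line, y = 7x + 12. Substituting:
50x² + 200x + 150 = 0  ⟹  x² + 4x + 3 = 0
x = −1 or x = −3, giving (−1, 5) and (−3, −9).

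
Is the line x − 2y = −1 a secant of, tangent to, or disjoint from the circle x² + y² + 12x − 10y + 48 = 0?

disjoint

Substituting the line into the circle gives 5x² + 30x + 173 = 0.
Discriminant = (30)² − 4·5·(173) = −2560 < 0.
No real roots: the line does not meet the circle.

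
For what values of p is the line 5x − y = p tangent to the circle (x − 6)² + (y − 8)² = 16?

p = 22 ± 4√26

The line touches the circle iff its distance from (6, 8) is 4:
|5·6 − 1·8 − p| / √26 = 4
|p − (22)| = 4√26.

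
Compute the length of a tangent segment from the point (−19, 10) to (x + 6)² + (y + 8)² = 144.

√349

With centre O = (−6, −8), |OP|² = 493 and r² = 144.
The tangent meets the radius at right angles, so tangent² = |PO|² − r² = 493 − 144 = 349.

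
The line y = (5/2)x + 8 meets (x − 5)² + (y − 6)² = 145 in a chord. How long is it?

4√29

The distance from (5, 6) to the line is 29/√29, and r² = 145.
Chord = 2√(r² − d²) = 2·√(116) = 4√29.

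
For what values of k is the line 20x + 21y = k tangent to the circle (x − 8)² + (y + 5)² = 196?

k = −351 or k = 461

Tangency holds when the distance from the centre (8, −5) to the line equals the radius 14:
|20·8 + 21·(−5) − k| / √841 = 14
|k − (55)| = 14·29, so k = 461 or k = −351.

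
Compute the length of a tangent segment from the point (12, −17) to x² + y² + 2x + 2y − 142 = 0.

Centre (−1, −1), r² = 144. |PO|² = (13)² + (−16)² = 425.
Power of the point: PT² = |PO|² − r² = 281, so PT = √281.

√281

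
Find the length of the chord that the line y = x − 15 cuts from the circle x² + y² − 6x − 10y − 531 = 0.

Substitute y = x − 15:
2x² − 46x − 156 = 0  ⟹  x² − 23x − 78 = 0
x = 26 or x = −3, giving (26, 11) and (−3, −18).
|(26, 11) − (−3, −18)| = √((29)² + (29)²) = 29√2.

29√2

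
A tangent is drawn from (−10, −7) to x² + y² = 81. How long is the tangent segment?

2√17

Centre (0, 0), r² = 81. |PO|² = (−10)² + (−7)² = 149.
The tangent meets the radius at right angles, so tangent² = |PO|² − r² = 149 − 81 = 68.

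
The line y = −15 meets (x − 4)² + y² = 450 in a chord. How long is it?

Express y = −15 and substitute into the circle:
x² − 8x − 209 = 0
x = 19 or x = −11, giving (19, −15) and (−11, −15).
Chord length = distance between (19, −15) and (−11, −15) = √900 = 30.

30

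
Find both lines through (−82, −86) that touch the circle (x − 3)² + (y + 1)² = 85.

7x − 6y = −58 and 6x − 7y = 110

Let a tangent through (−82, −86) have slope m. Its distance from (3, −1) must equal √85:
(85m − (85))² = 85(m² + 1)
42m² − 85m + 42 = 0, so m = 7/6 or m = 6/7.
Through (−82, −86) these give 7x − 6y = −58 and 6x − 7y = 110.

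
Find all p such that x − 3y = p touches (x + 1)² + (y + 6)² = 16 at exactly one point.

p = 17 ± 4√10

For a tangent, require d(centre, line) = r = 4.
|1·(−1) − 3·(−6) − p| / √10 = 4
|p − (17)| = 4√10.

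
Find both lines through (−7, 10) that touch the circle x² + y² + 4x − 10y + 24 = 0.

A line y − (10) = m(x − (−7)) is tangent when its distance from (−2, 5) is √5:
[m·(5) − (−5)]² = 5(m² + 1)
2m² + 5m + 2 = 0, so m = −2 or m = −1/2.
Through (−7, 10) these give 2x + y = −4 and x + 2y = 13.

2x + y = −4 and x + 2y = 13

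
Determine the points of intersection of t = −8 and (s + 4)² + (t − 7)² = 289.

(−12, −8) and (4, −8)

From the line, t = −8. Substituting:
s² + 8s − 48 = 0
s = 4 or s = −12, giving (4, −8) and (−12, −8).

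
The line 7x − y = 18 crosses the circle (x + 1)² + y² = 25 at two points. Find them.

(2, −4) and (3, 3)

From the line, y = 7x − 18. Substituting:
50x² − 250x + 300 = 0  ⟹  x² − 5x + 6 = 0
x = 3 or x = 2, giving (3, 3) and (2, −4).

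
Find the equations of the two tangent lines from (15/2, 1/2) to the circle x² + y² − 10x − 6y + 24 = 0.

x − 3y = 6 and 3x − y = 22

Write the tangent as mx − y + (1/2 − m·(15/2)) = 0 and set its distance from the centre to √10:
(−5/2m − (5/2))² = 10(m² + 1)
3m² − 10m + 3 = 0, so m = 1/3 or m = 3.
With m = 1/3: x − 3y = 6. With m = 3: 3x − y = 22.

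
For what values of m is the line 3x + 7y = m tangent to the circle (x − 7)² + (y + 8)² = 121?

Tangency holds when the distance from the centre (7, −8) to the line equals the radius 11:
|3·7 + 7·(−8) − m| / √58 = 11
|m − (−35)| = 11√58.

m = −35 ± 11√58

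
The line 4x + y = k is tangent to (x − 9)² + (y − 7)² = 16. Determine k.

For a tangent, require d(centre, line) = r = 4.
|4·9 + 1·7 − k| / √17 = 4
|k − (43)| = 4√17.

k = 43 ± 4√17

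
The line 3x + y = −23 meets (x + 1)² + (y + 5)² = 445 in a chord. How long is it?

13√10

The distance from (−1, −5) to the line is 15/√10, and r² = 445.
Chord = 2√(r² − d²) = 2·√(845/2) = 13√10.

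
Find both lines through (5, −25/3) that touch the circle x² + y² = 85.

Write the tangent as mx − y + (−25/3 − m·(5)) = 0 and set its distance from the centre to √85:
(−5m − (25/3))² = 85(m² + 1)
54m² − 75m + 14 = 0, so m = 7/6 or m = 2/9.
Through (5, −25/3) these give 7x − 6y = 85 and 2x − 9y = 85.

7x − 6y = 85 and 2x − 9y = 85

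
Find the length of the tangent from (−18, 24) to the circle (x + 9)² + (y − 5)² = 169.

Centre (−9, 5), r² = 169. |PO|² = (−9)² + (19)² = 442.
The tangent meets the radius at right angles, so tangent² = |PO|² − r² = 442 − 169 = 273.

√273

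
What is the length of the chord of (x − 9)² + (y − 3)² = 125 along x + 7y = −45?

5√2

Express y = (−45 − x)/7 and substitute into the circle:
50x² − 750x + 2200 = 0  ⟹  x² − 15x + 44 = 0
x = 11 or x = 4, giving (11, −8) and (4, −7).
|(11, −8) − (4, −7)| = √((7)² + (−1)²) = 5√2.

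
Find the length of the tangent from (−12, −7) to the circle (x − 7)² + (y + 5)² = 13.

Centre (7, −5), r² = 13. |PO|² = (−19)² + (−2)² = 365.
By the tangent–radius right angle, tangent length = √(|PO|² − r²) = √352 = 4√22.

4√22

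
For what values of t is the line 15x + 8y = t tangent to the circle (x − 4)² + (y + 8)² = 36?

t = −106 or t = 98

For a tangent, require d(centre, line) = r = 6.
|15·4 + 8·(−8) − t| / √289 = 6
|t − (−4)| = 6·17, so t = 98 or t = −106.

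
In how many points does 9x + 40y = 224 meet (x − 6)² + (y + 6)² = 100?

1

Substituting the line into the circle gives 1681x² − 27552x + 112896 = 0.
Δ = 759112704 − 759112704 = 0.
A repeated root: the line is tangent.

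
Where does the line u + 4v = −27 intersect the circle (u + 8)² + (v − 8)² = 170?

(−15, −3) and (−7, −5)

Substitute v = (−27 − u)/4:
17u² + 374u + 1785 = 0  ⟹  u² + 22u + 105 = 0
u = −7 or u = −15, giving (−7, −5) and (−15, −3).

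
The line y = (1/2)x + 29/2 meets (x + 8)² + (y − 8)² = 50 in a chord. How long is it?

6√5

The distance from (−8, 8) to the line is 5/√5, and r² = 50.
Half the chord is √(r² − d²) = √(45), so the full chord is 6√5.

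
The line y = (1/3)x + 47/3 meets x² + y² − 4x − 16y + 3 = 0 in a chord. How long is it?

√10

Express y = (47 + x)/3 and substitute into the circle:
10x² + 10x − 20 = 0  ⟹  x² + x − 2 = 0
x = 1 or x = −2, giving (1, 16) and (−2, 15).
Chord length = distance between (1, 16) and (−2, 15) = √10 = √10.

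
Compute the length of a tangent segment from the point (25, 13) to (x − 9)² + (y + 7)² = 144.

Centre (9, −7), r² = 144. |PO|² = (16)² + (20)² = 656.
By the tangent–radius right angle, tangent length = √(|PO|² − r²) = √512 = 16√2.

16√2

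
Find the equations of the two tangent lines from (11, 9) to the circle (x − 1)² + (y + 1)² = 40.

Let a tangent through (11, 9) have slope m. Its distance from (1, −1) must equal 2√10:
[m·(−10) − (−10)]² = 40(m² + 1)
3m² − 10m + 3 = 0, so m = 3 or m = 1/3.
Through (11, 9) these give 3x − y = 24 and x − 3y = −16.

3x − y = 24 and x − 3y = −16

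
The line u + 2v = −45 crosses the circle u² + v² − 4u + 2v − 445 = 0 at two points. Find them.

(−13, −16) and (−1, −22)

From the line, v = (−45 − u)/2. Substituting:
5u² + 70u + 65 = 0  ⟹  u² + 14u + 13 = 0
u = −1 or u = −13, giving (−1, −22) and (−13, −16).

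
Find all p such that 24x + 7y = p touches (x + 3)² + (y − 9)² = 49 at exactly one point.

Tangency holds when the distance from the centre (−3, 9) to the line equals the radius 7:
|24·(−3) + 7·9 − p| / √625 = 7
|p − (−9)| = 7·25, so p = 166 or p = −184.

p = −184 or p = 166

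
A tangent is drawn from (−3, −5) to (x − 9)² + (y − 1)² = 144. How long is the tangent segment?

6

Centre (9, 1), r² = 144. |PO|² = (−12)² + (−6)² = 180.
By the tangent–radius right angle, tangent length = √(|PO|² − r²) = √36 = 6.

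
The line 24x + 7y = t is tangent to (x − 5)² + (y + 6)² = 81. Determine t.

t = −147 or t = 303

For a tangent, require d(centre, line) = r = 9.
|24·5 + 7·(−6) − t| / √625 = 9
|t − (78)| = 9·25, so t = 303 or t = −147.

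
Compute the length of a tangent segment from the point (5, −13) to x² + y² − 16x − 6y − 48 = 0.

12

Centre (8, 3), r² = 121. |PO|² = (−3)² + (−16)² = 265.
The tangent meets the radius at right angles, so tangent² = |PO|² − r² = 265 − 121 = 144.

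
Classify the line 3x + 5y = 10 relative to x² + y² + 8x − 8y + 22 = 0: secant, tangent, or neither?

secant

Substituting the line into the circle gives 34x² + 260x + 250 = 0.
Δ = 67600 − 34000 = 33600.
Two real roots: the line is a secant.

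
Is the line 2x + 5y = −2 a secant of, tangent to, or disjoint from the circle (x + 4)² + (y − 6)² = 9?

disjoint

Substituting the line into the circle gives 29x² + 328x + 1199 = 0.
Discriminant = (328)² − 4·29·(1199) = −31500 < 0.
No real roots: the line does not meet the circle.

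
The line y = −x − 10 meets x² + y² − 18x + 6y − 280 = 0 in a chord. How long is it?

22√2

Express y = −x − 10 and substitute into the circle:
2x² − 4x − 240 = 0  ⟹  x² − 2x − 120 = 0
x = 12 or x = −10, giving (12, −22) and (−10, 0).
Chord length = distance between (12, −22) and (−10, 0) = √968 = 22√2.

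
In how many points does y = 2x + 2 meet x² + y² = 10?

d² = (2·0 − 1·0 − (−2))²/5 = 4/5; r² = 10.
Since d² < r², the line cuts the circle twice.

2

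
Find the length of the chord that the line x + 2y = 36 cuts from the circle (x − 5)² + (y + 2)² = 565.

Centre (5, −2), r² = 565. Perpendicular distance d from centre to line = |−35| / √5 = 35/√5.
Half the chord is √(r² − d²) = √(320), so the full chord is 16√5.

16√5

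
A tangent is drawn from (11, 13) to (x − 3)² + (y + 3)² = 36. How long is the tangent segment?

The centre is (3, −3) and r = 6. The square of the distance from P to the centre is 64 + 256 = 320.
Power of the point: PT² = |PO|² − r² = 284, so PT = 2√71.

2√71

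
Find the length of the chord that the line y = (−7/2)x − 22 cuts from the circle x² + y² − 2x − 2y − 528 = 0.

Substitute y = (−44 − 7x)/2:
53x² + 636x = 0  ⟹  x² + 12x = 0
x = 0 or x = −12, giving (0, −22) and (−12, 20).
Chord length = distance between (0, −22) and (−12, 20) = √1908 = 6√53.

6√53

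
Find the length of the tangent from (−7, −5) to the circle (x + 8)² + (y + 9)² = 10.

Centre (−8, −9), r² = 10. |PO|² = (1)² + (4)² = 17.
By the tangent–radius right angle, tangent length = √(|PO|² − r²) = √7.

√7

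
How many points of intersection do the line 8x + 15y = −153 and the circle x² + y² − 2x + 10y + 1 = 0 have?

d² = (8·1 + 15·(−5) − (−153))²/289 = 7396/289; r² = 25.
Since d² > r², the line lies outside the circle.

0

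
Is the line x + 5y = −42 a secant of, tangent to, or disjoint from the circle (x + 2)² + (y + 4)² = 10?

disjoint

Centre (−2, −4), r² = 10. Distance² from centre to line = (20)²/26 = 200/13.
Since d² > r², the line lies outside the circle.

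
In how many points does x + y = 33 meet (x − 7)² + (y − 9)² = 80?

d² = (1·7 + 1·9 − (33))²/2 = 289/2; r² = 80.
Since d² > r², the line lies outside the circle.

0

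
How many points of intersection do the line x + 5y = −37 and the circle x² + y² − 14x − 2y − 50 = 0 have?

Substituting the line into the circle gives 26x² − 266x + 489 = 0.
Discriminant = (−266)² − 4·26·(489) = 19900 > 0.
Two real roots: the line is a secant.

2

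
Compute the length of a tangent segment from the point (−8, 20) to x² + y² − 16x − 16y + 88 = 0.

6√10

The centre is (8, 8) and r = 2√10. The square of the distance from P to the centre is 256 + 144 = 400.
Power of the point: PT² = |PO|² − r² = 360, so PT = 6√10.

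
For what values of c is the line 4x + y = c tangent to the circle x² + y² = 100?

Tangency holds when the distance from the centre (0, 0) to the line equals the radius 10:
|4·0 + 1·0 − c| / √17 = 10
|c| = 10√17.

c = ±10√17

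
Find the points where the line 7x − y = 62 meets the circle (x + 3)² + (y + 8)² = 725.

From the line, y = 7x − 62. Substituting:
50x² − 750x + 2200 = 0  ⟹  x² − 15x + 44 = 0
x = 11 or x = 4, giving (11, 15) and (4, −34).

(4, −34) and (11, 15)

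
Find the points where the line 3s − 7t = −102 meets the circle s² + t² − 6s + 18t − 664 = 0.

Substitute t = (102 + 3s)/7:
58s² + 696s − 9280 = 0  ⟹  s² + 12s − 160 = 0
s = 8 or s = −20, giving (8, 18) and (−20, 6).

(−20, 6) and (8, 18)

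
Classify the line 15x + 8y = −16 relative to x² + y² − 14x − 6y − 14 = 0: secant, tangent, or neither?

Substituting the line into the circle gives 289x² + 304x + 128 = 0.
Discriminant = (304)² − 4·289·(128) = −55552 < 0.
No real roots: the line does not meet the circle.

neither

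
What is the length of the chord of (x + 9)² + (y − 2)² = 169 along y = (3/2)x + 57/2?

6√13

From the line, y = (57 + 3x)/2. Substituting:
13x² + 390x + 2457 = 0  ⟹  x² + 30x + 189 = 0
x = −9 or x = −21, giving (−9, 15) and (−21, −3).
|(−9, 15) − (−21, −3)| = √((12)² + (18)²) = 6√13.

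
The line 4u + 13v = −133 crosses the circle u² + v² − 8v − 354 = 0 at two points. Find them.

Express v = (−133 − 4u)/13 and substitute into the circle:
185u² + 1480u − 28305 = 0  ⟹  u² + 8u − 153 = 0
u = 9 or u = −17, giving (9, −13) and (−17, −5).

(−17, −5) and (9, −13)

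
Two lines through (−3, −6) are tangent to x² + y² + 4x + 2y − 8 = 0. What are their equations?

3x + 2y = −21 and 2x − 3y = 12

Write the tangent as mx − y + (−6 − m·(−3)) = 0 and set its distance from the centre to √13:
(1m − (5))² = 13(m² + 1)
6m² + 5m − 6 = 0, so m = −3/2 or m = 2/3.
Through (−3, −6) these give 3x + 2y = −21 and 2x − 3y = 12.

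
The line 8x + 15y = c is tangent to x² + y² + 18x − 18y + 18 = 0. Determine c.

For a tangent, require d(centre, line) = r = 12.
|8·(−9) + 15·9 − c| / √289 = 12
|c − (63)| = 12·17, so c = 267 or c = −141.

c = −141 or c = 267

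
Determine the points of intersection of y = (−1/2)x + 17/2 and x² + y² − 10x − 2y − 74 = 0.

(−1, 9) and (15, 1)

From the line, y = (17 − x)/2. Substituting:
5x² − 70x − 75 = 0  ⟹  x² − 14x − 15 = 0
x = 15 or x = −1, giving (15, 1) and (−1, 9).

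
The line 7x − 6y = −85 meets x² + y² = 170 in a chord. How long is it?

2√85

From the line, y = (85 + 7x)/6. Substituting:
85x² + 1190x + 1105 = 0  ⟹  x² + 14x + 13 = 0
x = −1 or x = −13, giving (−1, 13) and (−13, −1).
|(−1, 13) − (−13, −1)| = √((12)² + (14)²) = 2√85.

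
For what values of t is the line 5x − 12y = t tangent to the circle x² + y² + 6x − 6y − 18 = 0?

t = −129 or t = 27

For a tangent, require d(centre, line) = r = 6.
|5·(−3) − 12·3 − t| / √169 = 6
|t − (−51)| = 6·13, so t = 27 or t = −129.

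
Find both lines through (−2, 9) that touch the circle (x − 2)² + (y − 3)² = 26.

x + 5y = 43 and 5x − y = −19

Let a tangent through (−2, 9) have slope m. Its distance from (2, 3) must equal √26:
[m·(4) − (−6)]² = 26(m² + 1)
5m² − 24m − 5 = 0, so m = −1/5 or m = 5.
With m = −1/5: x + 5y = 43. With m = 5: 5x − y = −19.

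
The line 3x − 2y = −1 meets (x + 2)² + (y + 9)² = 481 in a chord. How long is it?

Centre (−2, −9), r² = 481. Perpendicular distance d from centre to line = |13| / √13 = 13/√13.
Chord = 2√(r² − d²) = 2·√(468) = 12√13.

12√13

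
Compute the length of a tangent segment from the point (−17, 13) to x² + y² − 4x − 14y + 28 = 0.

2√93

Centre (2, 7), r² = 25. |PO|² = (−19)² + (6)² = 397.
The tangent meets the radius at right angles, so tangent² = |PO|² − r² = 397 − 25 = 372.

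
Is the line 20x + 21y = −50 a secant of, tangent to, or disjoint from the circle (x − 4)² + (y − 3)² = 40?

d² = (20·4 + 21·3 − (−50))²/841 = 37249/841; r² = 40.
Since d² > r², the line lies outside the circle.

disjoint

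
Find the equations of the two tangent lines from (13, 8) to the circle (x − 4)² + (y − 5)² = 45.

x + 2y = 29 and 2x − y = 18

Let a tangent through (13, 8) have slope m. Its distance from (4, 5) must equal 3√5:
[m·(−9) − (−3)]² = 45(m² + 1)
2m² − 3m − 2 = 0, so m = −1/2 or m = 2.
With m = −1/2: x + 2y = 29. With m = 2: 2x − y = 18.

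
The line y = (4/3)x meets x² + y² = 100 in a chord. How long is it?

Centre (0, 0), r² = 100. Perpendicular distance d from centre to line = |0| / √25 = 0/√25.
Chord = 2√(r² − d²) = 2·√(100) = 20.

20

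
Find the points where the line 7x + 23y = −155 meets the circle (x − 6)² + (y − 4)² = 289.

Substitute y = (−155 − 7x)/23:
578x² − 2890x − 72828 = 0  ⟹  x² − 5x − 126 = 0
x = 14 or x = −9, giving (14, −11) and (−9, −4).

(−9, −4) and (14, −11)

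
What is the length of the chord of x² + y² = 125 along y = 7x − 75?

5√2

Substitute y = 7x − 75:
50x² − 1050x + 5500 = 0  ⟹  x² − 21x + 110 = 0
x = 11 or x = 10, giving (11, 2) and (10, −5).
Chord length = distance between (11, 2) and (10, −5) = √50 = 5√2.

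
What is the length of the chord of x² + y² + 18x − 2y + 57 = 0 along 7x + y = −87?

5√2

The distance from (−9, 1) to the line is 25/√50, and r² = 25.
Half the chord is √(r² − d²) = √(25/2), so the full chord is 5√2.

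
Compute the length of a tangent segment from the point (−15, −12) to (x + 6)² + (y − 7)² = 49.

√393

The centre is (−6, 7) and r = 7. The square of the distance from P to the centre is 81 + 361 = 442.
By the tangent–radius right angle, tangent length = √(|PO|² − r²) = √393.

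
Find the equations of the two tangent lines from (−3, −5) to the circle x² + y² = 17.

Let a tangent through (−3, −5) have slope m. Its distance from (0, 0) must equal √17:
[m·(3) − (5)]² = 17(m² + 1)
4m² + 15m − 4 = 0, so m = −4 or m = 1/4.
Through (−3, −5) these give 4x + y = −17 and x − 4y = 17.

4x + y = −17 and x − 4y = 17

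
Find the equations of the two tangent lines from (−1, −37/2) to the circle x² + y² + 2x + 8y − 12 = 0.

5x + 2y = −42 and 5x − 2y = 32

A line y − (−37/2) = m(x − (−1)) is tangent when its distance from (−1, −4) is √29:
(0m − (29/2))² = 29(m² + 1)
4m² − 25 = 0, so m = −5/2 or m = 5/2.
With m = −5/2: 5x + 2y = −42. With m = 5/2: 5x − 2y = 32.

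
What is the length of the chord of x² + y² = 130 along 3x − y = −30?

Centre (0, 0), r² = 130. Perpendicular distance d from centre to line = |30| / √10 = 30/√10.
Half the chord is √(r² − d²) = √(40), so the full chord is 4√10.

4√10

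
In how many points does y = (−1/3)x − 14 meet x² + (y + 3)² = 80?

0

Substituting the line into the circle gives 10x² + 66x + 369 = 0.
Discriminant = (66)² − 4·10·(369) = −10404 < 0.
No real roots: the line does not meet the circle.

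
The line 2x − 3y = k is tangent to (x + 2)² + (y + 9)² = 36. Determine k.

k = 23 ± 6√13

Tangency holds when the distance from the centre (−2, −9) to the line equals the radius 6:
|2·(−2) − 3·(−9) − k| / √13 = 6
|k − (23)| = 6√13.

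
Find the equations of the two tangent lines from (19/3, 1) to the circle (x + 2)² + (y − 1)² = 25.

3x + 4y = 23 and 3x − 4y = 15

Let a tangent through (19/3, 1) have slope m. Its distance from (−2, 1) must equal 5:
[m·(−25/3) − (0)]² = 25(m² + 1)
16m² − 9 = 0, so m = −3/4 or m = 3/4.
With m = −3/4: 3x + 4y = 23. With m = 3/4: 3x − 4y = 15.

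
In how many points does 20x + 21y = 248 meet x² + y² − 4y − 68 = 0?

2

d² = (20·0 + 21·2 − (248))²/841 = 42436/841; r² = 72.
Since d² < r², the line cuts the circle twice.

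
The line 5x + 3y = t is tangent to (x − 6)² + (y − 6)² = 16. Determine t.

t = 48 ± 4√34

Tangency holds when the distance from the centre (6, 6) to the line equals the radius 4:
|5·6 + 3·6 − t| / √34 = 4
|t − (48)| = 4√34.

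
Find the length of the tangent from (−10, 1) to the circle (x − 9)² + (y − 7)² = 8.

√389

The centre is (9, 7) and r = 2√2. The square of the distance from P to the centre is 361 + 36 = 397.
The tangent meets the radius at right angles, so tangent² = |PO|² − r² = 397 − 8 = 389.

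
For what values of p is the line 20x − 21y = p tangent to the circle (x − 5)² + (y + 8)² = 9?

p = 181 or p = 355

The line touches the circle iff its distance from (5, −8) is 3:
|20·5 − 21·(−8) − p| / √841 = 3
|p − (268)| = 3·29, so p = 355 or p = 181.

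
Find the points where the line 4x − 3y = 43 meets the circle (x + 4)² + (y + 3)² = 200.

(−2, −17) and (10, −1)

Substitute y = (−43 + 4x)/3:
25x² − 200x − 500 = 0  ⟹  x² − 8x − 20 = 0
x = 10 or x = −2, giving (10, −1) and (−2, −17).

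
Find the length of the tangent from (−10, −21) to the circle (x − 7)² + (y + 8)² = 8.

Centre (7, −8), r² = 8. |PO|² = (−17)² + (−13)² = 458.
The tangent meets the radius at right angles, so tangent² = |PO|² − r² = 458 − 8 = 450.

15√2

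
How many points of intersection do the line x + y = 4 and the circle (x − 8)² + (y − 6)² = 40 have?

Substituting the line into the circle gives 2x² − 12x + 28 = 0.
Δ = 144 − 224 = −80.
No real roots: the line does not meet the circle.

0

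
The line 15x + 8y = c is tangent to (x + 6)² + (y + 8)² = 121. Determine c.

The line touches the circle iff its distance from (−6, −8) is 11:
|15·(−6) + 8·(−8) − c| / √289 = 11
|c − (−154)| = 11·17, so c = 33 or c = −341.

c = −341 or c = 33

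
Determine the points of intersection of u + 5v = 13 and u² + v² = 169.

Express v = (13 − u)/5 and substitute into the circle:
26u² − 26u − 4056 = 0  ⟹  u² − u − 156 = 0
u = 13 or u = −12, giving (13, 0) and (−12, 5).

(−12, 5) and (13, 0)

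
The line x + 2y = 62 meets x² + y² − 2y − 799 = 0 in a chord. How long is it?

8√5

The distance from (0, 1) to the line is 60/√5, and r² = 800.
Chord = 2√(r² − d²) = 2·√(80) = 8√5.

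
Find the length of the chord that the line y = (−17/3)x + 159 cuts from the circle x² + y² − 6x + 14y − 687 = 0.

√298

The distance from (3, −7) to the line is 447/√298, and r² = 745.
Half the chord is √(r² − d²) = √(149/2), so the full chord is √298.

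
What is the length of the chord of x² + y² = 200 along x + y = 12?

Centre (0, 0), r² = 200. Perpendicular distance d from centre to line = |−12| / √2 = 12/√2.
Chord = 2√(r² − d²) = 2·√(128) = 16√2.

16√2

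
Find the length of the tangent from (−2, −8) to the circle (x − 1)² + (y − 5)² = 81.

√97

The centre is (1, 5) and r = 9. The square of the distance from P to the centre is 9 + 169 = 178.
Power of the point: PT² = |PO|² − r² = 97, so PT = √97.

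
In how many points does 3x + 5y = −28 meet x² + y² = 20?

0

Substituting the line into the circle gives 34x² + 168x + 284 = 0.
Δ = 28224 − 38624 = −10400.
No real roots: the line does not meet the circle.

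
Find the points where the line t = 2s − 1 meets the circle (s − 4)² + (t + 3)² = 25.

Express t = 2s − 1 and substitute into the circle:
5s² − 5 = 0  ⟹  s² − 1 = 0
s = 1 or s = −1, giving (1, 1) and (−1, −3).

(−1, −3) and (1, 1)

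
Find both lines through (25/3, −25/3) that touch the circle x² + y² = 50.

x + 7y = −50 and 7x + y = 50

Write the tangent as mx − y + (−25/3 − m·(25/3)) = 0 and set its distance from the centre to 5√2:
(−25/3m − (25/3))² = 50(m² + 1)
7m² + 50m + 7 = 0, so m = −1/7 or m = −7.
Through (25/3, −25/3) these give x + 7y = −50 and 7x + y = 50.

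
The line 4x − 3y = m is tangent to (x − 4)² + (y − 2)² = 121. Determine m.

For a tangent, require d(centre, line) = r = 11.
|4·4 − 3·2 − m| / √25 = 11
|m − (10)| = 11·5, so m = 65 or m = −45.

m = −45 or m = 65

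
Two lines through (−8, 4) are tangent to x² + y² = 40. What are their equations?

Write the tangent as mx − y + (4 − m·(−8)) = 0 and set its distance from the centre to 2√10:
[m·(8) − (−4)]² = 40(m² + 1)
3m² + 8m − 3 = 0, so m = −3 or m = 1/3.
Through (−8, 4) these give 3x + y = −20 and x − 3y = −20.

3x + y = −20 and x − 3y = −20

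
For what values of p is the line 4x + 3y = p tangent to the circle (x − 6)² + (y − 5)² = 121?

Tangency holds when the distance from the centre (6, 5) to the line equals the radius 11:
|4·6 + 3·5 − p| / √25 = 11
|p − (39)| = 11·5, so p = 94 or p = −16.

p = −16 or p = 94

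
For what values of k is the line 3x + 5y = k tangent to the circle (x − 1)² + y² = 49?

Tangency holds when the distance from the centre (1, 0) to the line equals the radius 7:
|3·1 + 5·0 − k| / √34 = 7
|k − (3)| = 7√34.

k = 3 ± 7√34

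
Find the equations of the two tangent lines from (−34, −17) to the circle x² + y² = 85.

6x − 7y = −85 and 2x − 9y = 85

A line y − (−17) = m(x − (−34)) is tangent when its distance from (0, 0) is √85:
[m·(34) − (17)]² = 85(m² + 1)
63m² − 68m + 12 = 0, so m = 6/7 or m = 2/9.
With m = 6/7: 6x − 7y = −85. With m = 2/9: 2x − 9y = 85.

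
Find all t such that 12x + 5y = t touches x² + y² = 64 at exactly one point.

The line touches the circle iff its distance from (0, 0) is 8:
|12·0 + 5·0 − t| / √169 = 8
|t| = 8·13, so t = 104 or t = −104.

t = −104 or t = 104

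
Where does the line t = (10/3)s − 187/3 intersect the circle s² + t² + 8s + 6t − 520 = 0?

From the line, t = (−187 + 10s)/3. Substituting:
109s² − 3488s + 26923 = 0  ⟹  s² − 32s + 247 = 0
s = 19 or s = 13, giving (19, 1) and (13, −19).

(13, −19) and (19, 1)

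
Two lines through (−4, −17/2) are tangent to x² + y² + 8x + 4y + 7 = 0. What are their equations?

Write the tangent as mx − y + (−17/2 − m·(−4)) = 0 and set its distance from the centre to √13:
[m·(0) − (13/2)]² = 13(m² + 1)
4m² − 9 = 0, so m = 3/2 or m = −3/2.
With m = 3/2: 3x − 2y = 5. With m = −3/2: 3x + 2y = −29.

3x − 2y = 5 and 3x + 2y = −29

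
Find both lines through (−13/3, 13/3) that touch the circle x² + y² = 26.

x − 5y = −26 and 5x − y = −26

Write the tangent as mx − y + (13/3 − m·(−13/3)) = 0 and set its distance from the centre to √26:
[m·(13/3) − (−13/3)]² = 26(m² + 1)
5m² − 26m + 5 = 0, so m = 1/5 or m = 5.
Through (−13/3, 13/3) these give x − 5y = −26 and 5x − y = −26.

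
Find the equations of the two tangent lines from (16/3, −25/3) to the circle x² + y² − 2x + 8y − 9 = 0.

5x − y = 35 and x − 5y = 47

Let a tangent through (16/3, −25/3) have slope m. Its distance from (1, −4) must equal √26:
[m·(−13/3) − (13/3)]² = 26(m² + 1)
5m² − 26m + 5 = 0, so m = 5 or m = 1/5.
With m = 5: 5x − y = 35. With m = 1/5: x − 5y = 47.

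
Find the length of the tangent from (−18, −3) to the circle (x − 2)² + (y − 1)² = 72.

2√86

The centre is (2, 1) and r = 6√2. The square of the distance from P to the centre is 400 + 16 = 416.
By the tangent–radius right angle, tangent length = √(|PO|² − r²) = √344 = 2√86.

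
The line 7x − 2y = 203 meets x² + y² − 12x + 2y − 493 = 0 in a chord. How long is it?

Substitute y = (−203 + 7x)/2:
53x² − 2862x + 38425 = 0  ⟹  x² − 54x + 725 = 0
x = 29 or x = 25, giving (29, 0) and (25, −14).
Chord length = distance between (29, 0) and (25, −14) = √212 = 2√53.

2√53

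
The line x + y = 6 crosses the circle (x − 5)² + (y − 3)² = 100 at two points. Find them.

From the line, y = −x + 6. Substituting:
2x² − 16x − 66 = 0  ⟹  x² − 8x − 33 = 0
x = 11 or x = −3, giving (11, −5) and (−3, 9).

(−3, 9) and (11, −5)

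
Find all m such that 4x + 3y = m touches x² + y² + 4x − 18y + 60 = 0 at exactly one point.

Tangency holds when the distance from the centre (−2, 9) to the line equals the radius 5:
|4·(−2) + 3·9 − m| / √25 = 5
|m − (19)| = 5·5, so m = 44 or m = −6.

m = −6 or m = 44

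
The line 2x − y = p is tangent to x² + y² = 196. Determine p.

The line touches the circle iff its distance from (0, 0) is 14:
|2·0 − 1·0 − p| / √5 = 14
|p| = 14√5.

p = ±14√5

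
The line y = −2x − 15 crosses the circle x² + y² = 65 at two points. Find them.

(−8, 1) and (−4, −7)

Substitute y = −2x − 15:
5x² + 60x + 160 = 0  ⟹  x² + 12x + 32 = 0
x = −4 or x = −8, giving (−4, −7) and (−8, 1).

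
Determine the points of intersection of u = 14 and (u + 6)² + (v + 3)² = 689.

The line gives u = 14. Substituting into the circle:
v² + 6v − 280 = 0
v = 14 or v = −20, giving (14, 14) and (14, −20).

(14, −20) and (14, 14)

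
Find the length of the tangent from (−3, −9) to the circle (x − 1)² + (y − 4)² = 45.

With centre O = (1, 4), |OP|² = 185 and r² = 45.
Power of the point: PT² = |PO|² − r² = 140, so PT = 2√35.

2√35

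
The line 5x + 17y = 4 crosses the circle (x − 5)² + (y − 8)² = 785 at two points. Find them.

(−23, 7) and (28, −8)

From the line, y = (4 − 5x)/17. Substituting:
314x² − 1570x − 202216 = 0  ⟹  x² − 5x − 644 = 0
x = 28 or x = −23, giving (28, −8) and (−23, 7).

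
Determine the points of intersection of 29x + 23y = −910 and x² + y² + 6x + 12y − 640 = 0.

Express y = (−910 − 29x)/23 and substitute into the circle:
1370x² + 47950x + 238380 = 0  ⟹  x² + 35x + 174 = 0
x = −6 or x = −29, giving (−6, −32) and (−29, −3).

(−29, −3) and (−6, −32)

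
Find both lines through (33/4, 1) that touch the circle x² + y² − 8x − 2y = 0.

4x − y = 32 and 4x + y = 34

A line y − (1) = m(x − (33/4)) is tangent when its distance from (4, 1) is √17:
(−17/4m − (0))² = 17(m² + 1)
m² − 16 = 0, so m = 4 or m = −4.
Through (33/4, 1) these give 4x − y = 32 and 4x + y = 34.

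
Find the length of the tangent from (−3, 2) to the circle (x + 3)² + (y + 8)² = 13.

√87

Centre (−3, −8), r² = 13. |PO|² = (0)² + (10)² = 100.
Power of the point: PT² = |PO|² − r² = 87, so PT = √87.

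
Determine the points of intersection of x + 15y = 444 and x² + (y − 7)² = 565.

(−6, 30) and (9, 29)

Substitute y = (444 − x)/15:
226x² − 678x − 12204 = 0  ⟹  x² − 3x − 54 = 0
x = 9 or x = −6, giving (9, 29) and (−6, 30).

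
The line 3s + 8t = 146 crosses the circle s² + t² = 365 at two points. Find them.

From the line, t = (146 − 3s)/8. Substituting:
73s² − 876s − 2044 = 0  ⟹  s² − 12s − 28 = 0
s = 14 or s = −2, giving (14, 13) and (−2, 19).

(−2, 19) and (14, 13)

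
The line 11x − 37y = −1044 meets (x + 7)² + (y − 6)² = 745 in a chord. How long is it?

Centre (−7, 6), r² = 745. Perpendicular distance d from centre to line = |745| / √1490 = 745/√1490.
Chord = 2√(r² − d²) = 2·√(745/2) = √1490.

√1490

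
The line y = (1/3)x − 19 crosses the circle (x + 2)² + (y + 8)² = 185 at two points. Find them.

(−6, −21) and (9, −16)

From the line, y = (−57 + x)/3. Substituting:
10x² − 30x − 540 = 0  ⟹  x² − 3x − 54 = 0
x = 9 or x = −6, giving (9, −16) and (−6, −21).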